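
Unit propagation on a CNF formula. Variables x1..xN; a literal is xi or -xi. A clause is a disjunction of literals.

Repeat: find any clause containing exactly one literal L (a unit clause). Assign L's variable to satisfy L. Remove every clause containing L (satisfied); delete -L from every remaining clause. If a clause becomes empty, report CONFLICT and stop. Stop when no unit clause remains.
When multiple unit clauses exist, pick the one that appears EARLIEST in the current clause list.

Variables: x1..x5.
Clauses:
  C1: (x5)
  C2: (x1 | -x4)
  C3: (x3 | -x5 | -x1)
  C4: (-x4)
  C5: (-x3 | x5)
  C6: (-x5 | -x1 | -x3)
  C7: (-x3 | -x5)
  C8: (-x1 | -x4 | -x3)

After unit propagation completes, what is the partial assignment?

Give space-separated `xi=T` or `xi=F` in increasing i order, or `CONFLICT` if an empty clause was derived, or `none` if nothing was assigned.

Answer: x1=F x3=F x4=F x5=T

Derivation:
unit clause [5] forces x5=T; simplify:
  drop -5 from [3, -5, -1] -> [3, -1]
  drop -5 from [-5, -1, -3] -> [-1, -3]
  drop -5 from [-3, -5] -> [-3]
  satisfied 2 clause(s); 6 remain; assigned so far: [5]
unit clause [-4] forces x4=F; simplify:
  satisfied 3 clause(s); 3 remain; assigned so far: [4, 5]
unit clause [-3] forces x3=F; simplify:
  drop 3 from [3, -1] -> [-1]
  satisfied 2 clause(s); 1 remain; assigned so far: [3, 4, 5]
unit clause [-1] forces x1=F; simplify:
  satisfied 1 clause(s); 0 remain; assigned so far: [1, 3, 4, 5]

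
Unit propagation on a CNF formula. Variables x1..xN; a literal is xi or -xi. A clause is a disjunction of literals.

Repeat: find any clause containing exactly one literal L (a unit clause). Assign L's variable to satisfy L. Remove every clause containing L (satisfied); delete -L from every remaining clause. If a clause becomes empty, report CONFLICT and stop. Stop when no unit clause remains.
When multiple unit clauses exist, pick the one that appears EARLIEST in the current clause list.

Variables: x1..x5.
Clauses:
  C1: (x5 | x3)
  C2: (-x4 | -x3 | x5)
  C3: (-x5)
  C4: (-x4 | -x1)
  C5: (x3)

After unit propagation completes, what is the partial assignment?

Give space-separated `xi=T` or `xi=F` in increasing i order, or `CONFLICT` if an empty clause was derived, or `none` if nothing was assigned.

unit clause [-5] forces x5=F; simplify:
  drop 5 from [5, 3] -> [3]
  drop 5 from [-4, -3, 5] -> [-4, -3]
  satisfied 1 clause(s); 4 remain; assigned so far: [5]
unit clause [3] forces x3=T; simplify:
  drop -3 from [-4, -3] -> [-4]
  satisfied 2 clause(s); 2 remain; assigned so far: [3, 5]
unit clause [-4] forces x4=F; simplify:
  satisfied 2 clause(s); 0 remain; assigned so far: [3, 4, 5]

Answer: x3=T x4=F x5=F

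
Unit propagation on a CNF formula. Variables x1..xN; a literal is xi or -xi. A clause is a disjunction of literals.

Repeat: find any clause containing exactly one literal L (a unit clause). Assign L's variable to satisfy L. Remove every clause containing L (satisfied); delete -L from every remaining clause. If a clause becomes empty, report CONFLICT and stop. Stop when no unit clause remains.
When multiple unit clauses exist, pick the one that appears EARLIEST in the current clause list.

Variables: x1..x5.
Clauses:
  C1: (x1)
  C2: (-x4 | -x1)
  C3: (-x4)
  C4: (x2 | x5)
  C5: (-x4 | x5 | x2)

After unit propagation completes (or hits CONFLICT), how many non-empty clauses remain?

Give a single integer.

unit clause [1] forces x1=T; simplify:
  drop -1 from [-4, -1] -> [-4]
  satisfied 1 clause(s); 4 remain; assigned so far: [1]
unit clause [-4] forces x4=F; simplify:
  satisfied 3 clause(s); 1 remain; assigned so far: [1, 4]

Answer: 1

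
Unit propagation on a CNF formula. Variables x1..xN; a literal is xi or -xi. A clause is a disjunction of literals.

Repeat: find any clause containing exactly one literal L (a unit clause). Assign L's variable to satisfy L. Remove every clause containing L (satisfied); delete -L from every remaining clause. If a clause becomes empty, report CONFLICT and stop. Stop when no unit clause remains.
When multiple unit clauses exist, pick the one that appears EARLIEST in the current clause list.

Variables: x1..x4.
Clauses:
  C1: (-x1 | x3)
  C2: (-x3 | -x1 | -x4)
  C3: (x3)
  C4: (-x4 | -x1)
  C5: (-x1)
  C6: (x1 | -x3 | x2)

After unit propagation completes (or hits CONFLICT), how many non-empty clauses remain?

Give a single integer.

Answer: 0

Derivation:
unit clause [3] forces x3=T; simplify:
  drop -3 from [-3, -1, -4] -> [-1, -4]
  drop -3 from [1, -3, 2] -> [1, 2]
  satisfied 2 clause(s); 4 remain; assigned so far: [3]
unit clause [-1] forces x1=F; simplify:
  drop 1 from [1, 2] -> [2]
  satisfied 3 clause(s); 1 remain; assigned so far: [1, 3]
unit clause [2] forces x2=T; simplify:
  satisfied 1 clause(s); 0 remain; assigned so far: [1, 2, 3]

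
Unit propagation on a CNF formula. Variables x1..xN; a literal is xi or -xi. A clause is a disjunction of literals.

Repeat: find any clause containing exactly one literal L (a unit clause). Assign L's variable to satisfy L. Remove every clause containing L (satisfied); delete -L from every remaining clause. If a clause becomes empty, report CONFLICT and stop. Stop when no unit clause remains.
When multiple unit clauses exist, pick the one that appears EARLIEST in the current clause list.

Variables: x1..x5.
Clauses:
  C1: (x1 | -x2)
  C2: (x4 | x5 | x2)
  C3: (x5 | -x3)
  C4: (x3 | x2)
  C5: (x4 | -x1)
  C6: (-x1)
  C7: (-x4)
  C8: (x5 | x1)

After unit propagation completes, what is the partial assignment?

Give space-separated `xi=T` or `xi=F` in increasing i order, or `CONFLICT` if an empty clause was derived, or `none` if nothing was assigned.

unit clause [-1] forces x1=F; simplify:
  drop 1 from [1, -2] -> [-2]
  drop 1 from [5, 1] -> [5]
  satisfied 2 clause(s); 6 remain; assigned so far: [1]
unit clause [-2] forces x2=F; simplify:
  drop 2 from [4, 5, 2] -> [4, 5]
  drop 2 from [3, 2] -> [3]
  satisfied 1 clause(s); 5 remain; assigned so far: [1, 2]
unit clause [3] forces x3=T; simplify:
  drop -3 from [5, -3] -> [5]
  satisfied 1 clause(s); 4 remain; assigned so far: [1, 2, 3]
unit clause [5] forces x5=T; simplify:
  satisfied 3 clause(s); 1 remain; assigned so far: [1, 2, 3, 5]
unit clause [-4] forces x4=F; simplify:
  satisfied 1 clause(s); 0 remain; assigned so far: [1, 2, 3, 4, 5]

Answer: x1=F x2=F x3=T x4=F x5=T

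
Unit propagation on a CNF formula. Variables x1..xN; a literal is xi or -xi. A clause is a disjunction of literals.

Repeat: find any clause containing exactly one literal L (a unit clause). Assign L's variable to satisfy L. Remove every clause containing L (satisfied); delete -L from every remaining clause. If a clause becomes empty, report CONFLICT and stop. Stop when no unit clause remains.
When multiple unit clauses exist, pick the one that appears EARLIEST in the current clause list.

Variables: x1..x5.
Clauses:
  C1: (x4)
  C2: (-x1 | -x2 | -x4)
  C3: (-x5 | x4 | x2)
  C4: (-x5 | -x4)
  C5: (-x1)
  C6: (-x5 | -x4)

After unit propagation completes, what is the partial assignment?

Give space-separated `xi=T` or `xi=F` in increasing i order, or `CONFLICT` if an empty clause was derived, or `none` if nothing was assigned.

unit clause [4] forces x4=T; simplify:
  drop -4 from [-1, -2, -4] -> [-1, -2]
  drop -4 from [-5, -4] -> [-5]
  drop -4 from [-5, -4] -> [-5]
  satisfied 2 clause(s); 4 remain; assigned so far: [4]
unit clause [-5] forces x5=F; simplify:
  satisfied 2 clause(s); 2 remain; assigned so far: [4, 5]
unit clause [-1] forces x1=F; simplify:
  satisfied 2 clause(s); 0 remain; assigned so far: [1, 4, 5]

Answer: x1=F x4=T x5=F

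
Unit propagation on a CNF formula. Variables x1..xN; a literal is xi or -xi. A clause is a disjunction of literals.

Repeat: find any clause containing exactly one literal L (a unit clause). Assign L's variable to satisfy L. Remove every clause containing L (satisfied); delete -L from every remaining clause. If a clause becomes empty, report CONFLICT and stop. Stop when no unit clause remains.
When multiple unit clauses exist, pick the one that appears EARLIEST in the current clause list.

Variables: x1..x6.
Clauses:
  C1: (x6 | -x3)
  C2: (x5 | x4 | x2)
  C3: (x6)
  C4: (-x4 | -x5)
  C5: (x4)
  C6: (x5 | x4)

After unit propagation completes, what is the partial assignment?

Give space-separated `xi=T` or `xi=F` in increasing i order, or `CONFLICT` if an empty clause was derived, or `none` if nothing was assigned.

unit clause [6] forces x6=T; simplify:
  satisfied 2 clause(s); 4 remain; assigned so far: [6]
unit clause [4] forces x4=T; simplify:
  drop -4 from [-4, -5] -> [-5]
  satisfied 3 clause(s); 1 remain; assigned so far: [4, 6]
unit clause [-5] forces x5=F; simplify:
  satisfied 1 clause(s); 0 remain; assigned so far: [4, 5, 6]

Answer: x4=T x5=F x6=T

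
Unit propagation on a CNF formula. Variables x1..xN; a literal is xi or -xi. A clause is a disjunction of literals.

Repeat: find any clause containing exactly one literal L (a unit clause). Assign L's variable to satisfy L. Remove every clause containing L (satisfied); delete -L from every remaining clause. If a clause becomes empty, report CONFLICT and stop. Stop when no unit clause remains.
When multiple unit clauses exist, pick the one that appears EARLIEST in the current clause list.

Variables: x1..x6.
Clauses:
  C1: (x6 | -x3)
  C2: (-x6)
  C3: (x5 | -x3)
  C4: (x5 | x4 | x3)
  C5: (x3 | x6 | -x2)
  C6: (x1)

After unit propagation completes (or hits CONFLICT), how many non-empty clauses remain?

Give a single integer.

unit clause [-6] forces x6=F; simplify:
  drop 6 from [6, -3] -> [-3]
  drop 6 from [3, 6, -2] -> [3, -2]
  satisfied 1 clause(s); 5 remain; assigned so far: [6]
unit clause [-3] forces x3=F; simplify:
  drop 3 from [5, 4, 3] -> [5, 4]
  drop 3 from [3, -2] -> [-2]
  satisfied 2 clause(s); 3 remain; assigned so far: [3, 6]
unit clause [-2] forces x2=F; simplify:
  satisfied 1 clause(s); 2 remain; assigned so far: [2, 3, 6]
unit clause [1] forces x1=T; simplify:
  satisfied 1 clause(s); 1 remain; assigned so far: [1, 2, 3, 6]

Answer: 1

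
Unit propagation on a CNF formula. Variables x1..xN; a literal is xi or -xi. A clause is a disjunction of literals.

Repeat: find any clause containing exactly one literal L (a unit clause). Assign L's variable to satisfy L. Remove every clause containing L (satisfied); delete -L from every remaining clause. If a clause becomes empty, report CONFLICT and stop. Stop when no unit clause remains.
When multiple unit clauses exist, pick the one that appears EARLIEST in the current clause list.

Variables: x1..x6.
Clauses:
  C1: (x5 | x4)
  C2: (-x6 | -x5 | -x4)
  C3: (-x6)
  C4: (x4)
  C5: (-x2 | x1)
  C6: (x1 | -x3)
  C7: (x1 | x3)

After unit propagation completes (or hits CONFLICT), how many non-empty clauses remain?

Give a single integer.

unit clause [-6] forces x6=F; simplify:
  satisfied 2 clause(s); 5 remain; assigned so far: [6]
unit clause [4] forces x4=T; simplify:
  satisfied 2 clause(s); 3 remain; assigned so far: [4, 6]

Answer: 3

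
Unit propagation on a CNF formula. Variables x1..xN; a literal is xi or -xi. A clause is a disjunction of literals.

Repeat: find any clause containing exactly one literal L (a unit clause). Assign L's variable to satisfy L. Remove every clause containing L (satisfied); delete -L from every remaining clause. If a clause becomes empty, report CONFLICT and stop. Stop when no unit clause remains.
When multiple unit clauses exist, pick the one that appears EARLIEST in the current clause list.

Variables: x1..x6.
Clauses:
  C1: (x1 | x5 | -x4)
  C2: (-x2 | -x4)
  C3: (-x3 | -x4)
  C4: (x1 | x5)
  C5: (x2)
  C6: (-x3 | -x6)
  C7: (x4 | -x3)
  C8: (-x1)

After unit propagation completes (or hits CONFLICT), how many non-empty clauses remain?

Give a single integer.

Answer: 0

Derivation:
unit clause [2] forces x2=T; simplify:
  drop -2 from [-2, -4] -> [-4]
  satisfied 1 clause(s); 7 remain; assigned so far: [2]
unit clause [-4] forces x4=F; simplify:
  drop 4 from [4, -3] -> [-3]
  satisfied 3 clause(s); 4 remain; assigned so far: [2, 4]
unit clause [-3] forces x3=F; simplify:
  satisfied 2 clause(s); 2 remain; assigned so far: [2, 3, 4]
unit clause [-1] forces x1=F; simplify:
  drop 1 from [1, 5] -> [5]
  satisfied 1 clause(s); 1 remain; assigned so far: [1, 2, 3, 4]
unit clause [5] forces x5=T; simplify:
  satisfied 1 clause(s); 0 remain; assigned so far: [1, 2, 3, 4, 5]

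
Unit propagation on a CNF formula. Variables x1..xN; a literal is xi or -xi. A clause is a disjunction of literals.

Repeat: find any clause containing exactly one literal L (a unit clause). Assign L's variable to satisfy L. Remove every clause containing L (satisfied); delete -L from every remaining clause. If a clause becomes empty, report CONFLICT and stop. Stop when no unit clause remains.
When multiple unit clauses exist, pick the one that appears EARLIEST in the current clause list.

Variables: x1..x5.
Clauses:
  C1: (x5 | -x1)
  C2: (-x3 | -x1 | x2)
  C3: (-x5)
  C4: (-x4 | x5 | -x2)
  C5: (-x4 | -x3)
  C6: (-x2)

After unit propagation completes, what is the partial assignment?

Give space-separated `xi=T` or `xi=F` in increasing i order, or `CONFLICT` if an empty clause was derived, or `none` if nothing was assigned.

unit clause [-5] forces x5=F; simplify:
  drop 5 from [5, -1] -> [-1]
  drop 5 from [-4, 5, -2] -> [-4, -2]
  satisfied 1 clause(s); 5 remain; assigned so far: [5]
unit clause [-1] forces x1=F; simplify:
  satisfied 2 clause(s); 3 remain; assigned so far: [1, 5]
unit clause [-2] forces x2=F; simplify:
  satisfied 2 clause(s); 1 remain; assigned so far: [1, 2, 5]

Answer: x1=F x2=F x5=F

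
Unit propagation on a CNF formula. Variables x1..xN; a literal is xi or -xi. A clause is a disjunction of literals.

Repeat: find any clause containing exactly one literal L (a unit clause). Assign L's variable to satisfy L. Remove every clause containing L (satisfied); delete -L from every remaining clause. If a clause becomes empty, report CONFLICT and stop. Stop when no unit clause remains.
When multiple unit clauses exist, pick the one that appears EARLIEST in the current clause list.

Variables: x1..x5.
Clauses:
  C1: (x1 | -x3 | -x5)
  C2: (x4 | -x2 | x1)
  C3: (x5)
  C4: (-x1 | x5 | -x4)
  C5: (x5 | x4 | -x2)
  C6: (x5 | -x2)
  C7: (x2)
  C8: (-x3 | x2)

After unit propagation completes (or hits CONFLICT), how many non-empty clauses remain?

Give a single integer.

unit clause [5] forces x5=T; simplify:
  drop -5 from [1, -3, -5] -> [1, -3]
  satisfied 4 clause(s); 4 remain; assigned so far: [5]
unit clause [2] forces x2=T; simplify:
  drop -2 from [4, -2, 1] -> [4, 1]
  satisfied 2 clause(s); 2 remain; assigned so far: [2, 5]

Answer: 2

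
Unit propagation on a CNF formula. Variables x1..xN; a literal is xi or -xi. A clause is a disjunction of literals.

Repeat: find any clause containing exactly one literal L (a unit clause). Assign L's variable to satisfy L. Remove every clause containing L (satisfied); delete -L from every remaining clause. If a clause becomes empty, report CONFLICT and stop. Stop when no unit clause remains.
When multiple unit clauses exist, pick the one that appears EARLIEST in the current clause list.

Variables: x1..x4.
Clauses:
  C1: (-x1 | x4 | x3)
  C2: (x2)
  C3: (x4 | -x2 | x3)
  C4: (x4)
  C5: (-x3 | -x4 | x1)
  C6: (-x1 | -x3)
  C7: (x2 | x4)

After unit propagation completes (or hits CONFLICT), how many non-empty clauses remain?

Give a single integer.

unit clause [2] forces x2=T; simplify:
  drop -2 from [4, -2, 3] -> [4, 3]
  satisfied 2 clause(s); 5 remain; assigned so far: [2]
unit clause [4] forces x4=T; simplify:
  drop -4 from [-3, -4, 1] -> [-3, 1]
  satisfied 3 clause(s); 2 remain; assigned so far: [2, 4]

Answer: 2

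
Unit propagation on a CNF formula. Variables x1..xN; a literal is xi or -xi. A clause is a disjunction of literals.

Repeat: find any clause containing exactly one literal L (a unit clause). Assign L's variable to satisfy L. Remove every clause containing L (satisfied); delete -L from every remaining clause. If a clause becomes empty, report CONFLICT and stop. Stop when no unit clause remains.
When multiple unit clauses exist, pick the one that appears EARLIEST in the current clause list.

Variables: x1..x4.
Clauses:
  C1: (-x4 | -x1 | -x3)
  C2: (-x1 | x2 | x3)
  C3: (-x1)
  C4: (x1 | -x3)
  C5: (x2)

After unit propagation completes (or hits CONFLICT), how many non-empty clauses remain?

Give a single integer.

unit clause [-1] forces x1=F; simplify:
  drop 1 from [1, -3] -> [-3]
  satisfied 3 clause(s); 2 remain; assigned so far: [1]
unit clause [-3] forces x3=F; simplify:
  satisfied 1 clause(s); 1 remain; assigned so far: [1, 3]
unit clause [2] forces x2=T; simplify:
  satisfied 1 clause(s); 0 remain; assigned so far: [1, 2, 3]

Answer: 0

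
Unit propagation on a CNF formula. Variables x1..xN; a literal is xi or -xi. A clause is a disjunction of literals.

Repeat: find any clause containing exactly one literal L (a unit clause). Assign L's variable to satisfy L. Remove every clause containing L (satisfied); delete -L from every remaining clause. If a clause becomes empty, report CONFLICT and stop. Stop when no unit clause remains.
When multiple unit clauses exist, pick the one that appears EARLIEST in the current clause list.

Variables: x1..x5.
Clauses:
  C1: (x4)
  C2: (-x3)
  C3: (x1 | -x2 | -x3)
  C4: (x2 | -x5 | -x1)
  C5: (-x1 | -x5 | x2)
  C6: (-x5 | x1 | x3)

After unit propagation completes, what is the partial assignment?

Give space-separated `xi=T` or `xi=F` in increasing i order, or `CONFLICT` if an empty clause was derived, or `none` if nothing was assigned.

Answer: x3=F x4=T

Derivation:
unit clause [4] forces x4=T; simplify:
  satisfied 1 clause(s); 5 remain; assigned so far: [4]
unit clause [-3] forces x3=F; simplify:
  drop 3 from [-5, 1, 3] -> [-5, 1]
  satisfied 2 clause(s); 3 remain; assigned so far: [3, 4]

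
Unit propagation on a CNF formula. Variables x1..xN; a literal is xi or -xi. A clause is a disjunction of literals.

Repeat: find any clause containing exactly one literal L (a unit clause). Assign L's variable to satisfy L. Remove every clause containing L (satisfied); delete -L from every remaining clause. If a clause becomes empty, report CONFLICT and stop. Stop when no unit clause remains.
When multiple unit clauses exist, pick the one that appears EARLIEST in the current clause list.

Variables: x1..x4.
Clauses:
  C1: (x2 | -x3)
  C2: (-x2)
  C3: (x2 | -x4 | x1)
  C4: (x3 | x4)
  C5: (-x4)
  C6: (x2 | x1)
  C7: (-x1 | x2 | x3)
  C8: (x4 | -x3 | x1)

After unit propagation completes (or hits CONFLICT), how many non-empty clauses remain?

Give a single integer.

unit clause [-2] forces x2=F; simplify:
  drop 2 from [2, -3] -> [-3]
  drop 2 from [2, -4, 1] -> [-4, 1]
  drop 2 from [2, 1] -> [1]
  drop 2 from [-1, 2, 3] -> [-1, 3]
  satisfied 1 clause(s); 7 remain; assigned so far: [2]
unit clause [-3] forces x3=F; simplify:
  drop 3 from [3, 4] -> [4]
  drop 3 from [-1, 3] -> [-1]
  satisfied 2 clause(s); 5 remain; assigned so far: [2, 3]
unit clause [4] forces x4=T; simplify:
  drop -4 from [-4, 1] -> [1]
  drop -4 from [-4] -> [] (empty!)
  satisfied 1 clause(s); 4 remain; assigned so far: [2, 3, 4]
CONFLICT (empty clause)

Answer: 3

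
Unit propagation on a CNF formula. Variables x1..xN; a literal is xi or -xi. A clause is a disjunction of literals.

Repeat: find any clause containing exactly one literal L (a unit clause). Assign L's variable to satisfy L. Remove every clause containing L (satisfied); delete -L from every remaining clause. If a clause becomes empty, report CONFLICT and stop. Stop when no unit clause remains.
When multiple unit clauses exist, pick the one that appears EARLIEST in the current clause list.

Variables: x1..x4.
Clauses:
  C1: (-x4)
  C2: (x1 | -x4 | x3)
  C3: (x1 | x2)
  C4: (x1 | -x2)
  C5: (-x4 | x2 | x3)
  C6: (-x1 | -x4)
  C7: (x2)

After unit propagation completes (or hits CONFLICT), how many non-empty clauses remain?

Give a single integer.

Answer: 0

Derivation:
unit clause [-4] forces x4=F; simplify:
  satisfied 4 clause(s); 3 remain; assigned so far: [4]
unit clause [2] forces x2=T; simplify:
  drop -2 from [1, -2] -> [1]
  satisfied 2 clause(s); 1 remain; assigned so far: [2, 4]
unit clause [1] forces x1=T; simplify:
  satisfied 1 clause(s); 0 remain; assigned so far: [1, 2, 4]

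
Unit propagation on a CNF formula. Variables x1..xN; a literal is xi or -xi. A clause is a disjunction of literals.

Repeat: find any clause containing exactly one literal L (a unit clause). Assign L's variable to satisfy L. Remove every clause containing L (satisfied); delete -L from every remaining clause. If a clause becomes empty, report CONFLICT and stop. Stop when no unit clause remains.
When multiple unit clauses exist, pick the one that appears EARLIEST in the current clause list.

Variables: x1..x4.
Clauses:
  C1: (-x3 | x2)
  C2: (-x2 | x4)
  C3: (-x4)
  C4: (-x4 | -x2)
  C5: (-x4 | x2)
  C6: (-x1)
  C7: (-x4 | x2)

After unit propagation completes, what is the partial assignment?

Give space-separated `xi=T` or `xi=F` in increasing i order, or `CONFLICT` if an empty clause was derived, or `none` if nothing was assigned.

Answer: x1=F x2=F x3=F x4=F

Derivation:
unit clause [-4] forces x4=F; simplify:
  drop 4 from [-2, 4] -> [-2]
  satisfied 4 clause(s); 3 remain; assigned so far: [4]
unit clause [-2] forces x2=F; simplify:
  drop 2 from [-3, 2] -> [-3]
  satisfied 1 clause(s); 2 remain; assigned so far: [2, 4]
unit clause [-3] forces x3=F; simplify:
  satisfied 1 clause(s); 1 remain; assigned so far: [2, 3, 4]
unit clause [-1] forces x1=F; simplify:
  satisfied 1 clause(s); 0 remain; assigned so far: [1, 2, 3, 4]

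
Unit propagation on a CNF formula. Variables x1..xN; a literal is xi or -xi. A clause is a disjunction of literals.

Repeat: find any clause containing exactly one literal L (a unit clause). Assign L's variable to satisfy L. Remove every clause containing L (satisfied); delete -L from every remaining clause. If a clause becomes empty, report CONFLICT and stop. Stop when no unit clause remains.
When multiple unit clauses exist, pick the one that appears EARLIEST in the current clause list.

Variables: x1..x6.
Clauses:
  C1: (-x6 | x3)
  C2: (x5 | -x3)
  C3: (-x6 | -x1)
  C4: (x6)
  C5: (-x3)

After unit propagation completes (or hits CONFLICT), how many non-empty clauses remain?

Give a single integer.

unit clause [6] forces x6=T; simplify:
  drop -6 from [-6, 3] -> [3]
  drop -6 from [-6, -1] -> [-1]
  satisfied 1 clause(s); 4 remain; assigned so far: [6]
unit clause [3] forces x3=T; simplify:
  drop -3 from [5, -3] -> [5]
  drop -3 from [-3] -> [] (empty!)
  satisfied 1 clause(s); 3 remain; assigned so far: [3, 6]
CONFLICT (empty clause)

Answer: 2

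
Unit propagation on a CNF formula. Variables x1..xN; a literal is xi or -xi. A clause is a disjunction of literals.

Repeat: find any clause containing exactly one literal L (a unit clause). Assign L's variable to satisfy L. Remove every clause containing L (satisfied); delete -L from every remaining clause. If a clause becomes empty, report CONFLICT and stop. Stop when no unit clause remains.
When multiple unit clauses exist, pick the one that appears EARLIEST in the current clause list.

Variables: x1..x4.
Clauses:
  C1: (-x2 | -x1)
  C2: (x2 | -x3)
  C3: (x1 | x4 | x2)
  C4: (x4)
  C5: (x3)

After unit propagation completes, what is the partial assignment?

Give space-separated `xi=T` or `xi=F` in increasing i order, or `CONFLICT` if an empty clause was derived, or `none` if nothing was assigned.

unit clause [4] forces x4=T; simplify:
  satisfied 2 clause(s); 3 remain; assigned so far: [4]
unit clause [3] forces x3=T; simplify:
  drop -3 from [2, -3] -> [2]
  satisfied 1 clause(s); 2 remain; assigned so far: [3, 4]
unit clause [2] forces x2=T; simplify:
  drop -2 from [-2, -1] -> [-1]
  satisfied 1 clause(s); 1 remain; assigned so far: [2, 3, 4]
unit clause [-1] forces x1=F; simplify:
  satisfied 1 clause(s); 0 remain; assigned so far: [1, 2, 3, 4]

Answer: x1=F x2=T x3=T x4=T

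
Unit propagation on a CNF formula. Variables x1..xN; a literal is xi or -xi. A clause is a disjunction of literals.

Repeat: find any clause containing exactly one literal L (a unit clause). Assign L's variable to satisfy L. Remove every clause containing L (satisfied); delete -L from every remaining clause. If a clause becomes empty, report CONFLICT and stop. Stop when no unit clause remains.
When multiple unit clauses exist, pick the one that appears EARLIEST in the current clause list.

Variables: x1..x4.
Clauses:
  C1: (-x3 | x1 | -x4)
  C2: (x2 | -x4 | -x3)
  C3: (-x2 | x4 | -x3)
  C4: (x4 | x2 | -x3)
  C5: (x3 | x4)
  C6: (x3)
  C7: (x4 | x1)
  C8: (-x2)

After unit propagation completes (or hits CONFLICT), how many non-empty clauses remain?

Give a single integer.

Answer: 1

Derivation:
unit clause [3] forces x3=T; simplify:
  drop -3 from [-3, 1, -4] -> [1, -4]
  drop -3 from [2, -4, -3] -> [2, -4]
  drop -3 from [-2, 4, -3] -> [-2, 4]
  drop -3 from [4, 2, -3] -> [4, 2]
  satisfied 2 clause(s); 6 remain; assigned so far: [3]
unit clause [-2] forces x2=F; simplify:
  drop 2 from [2, -4] -> [-4]
  drop 2 from [4, 2] -> [4]
  satisfied 2 clause(s); 4 remain; assigned so far: [2, 3]
unit clause [-4] forces x4=F; simplify:
  drop 4 from [4] -> [] (empty!)
  drop 4 from [4, 1] -> [1]
  satisfied 2 clause(s); 2 remain; assigned so far: [2, 3, 4]
CONFLICT (empty clause)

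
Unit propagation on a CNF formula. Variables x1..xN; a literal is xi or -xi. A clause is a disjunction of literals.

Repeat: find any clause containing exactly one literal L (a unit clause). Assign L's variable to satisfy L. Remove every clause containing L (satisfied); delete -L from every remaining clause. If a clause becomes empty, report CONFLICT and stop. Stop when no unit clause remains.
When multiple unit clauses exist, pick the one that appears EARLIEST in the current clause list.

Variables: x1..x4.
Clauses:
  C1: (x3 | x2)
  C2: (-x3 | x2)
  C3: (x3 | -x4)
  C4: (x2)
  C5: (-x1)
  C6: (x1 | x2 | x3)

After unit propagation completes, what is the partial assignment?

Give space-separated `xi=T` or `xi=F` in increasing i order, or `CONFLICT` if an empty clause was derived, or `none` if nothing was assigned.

Answer: x1=F x2=T

Derivation:
unit clause [2] forces x2=T; simplify:
  satisfied 4 clause(s); 2 remain; assigned so far: [2]
unit clause [-1] forces x1=F; simplify:
  satisfied 1 clause(s); 1 remain; assigned so far: [1, 2]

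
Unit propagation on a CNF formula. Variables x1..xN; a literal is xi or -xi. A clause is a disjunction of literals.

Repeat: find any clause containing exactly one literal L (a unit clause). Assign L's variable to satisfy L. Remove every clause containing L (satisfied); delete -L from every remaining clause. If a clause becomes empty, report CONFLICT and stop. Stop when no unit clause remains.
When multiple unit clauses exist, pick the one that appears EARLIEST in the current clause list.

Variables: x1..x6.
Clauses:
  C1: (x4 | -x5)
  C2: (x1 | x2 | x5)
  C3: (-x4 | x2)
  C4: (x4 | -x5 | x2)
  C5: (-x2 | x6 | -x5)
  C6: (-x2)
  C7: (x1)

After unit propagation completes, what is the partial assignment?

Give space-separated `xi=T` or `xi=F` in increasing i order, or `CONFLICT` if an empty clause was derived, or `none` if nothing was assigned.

unit clause [-2] forces x2=F; simplify:
  drop 2 from [1, 2, 5] -> [1, 5]
  drop 2 from [-4, 2] -> [-4]
  drop 2 from [4, -5, 2] -> [4, -5]
  satisfied 2 clause(s); 5 remain; assigned so far: [2]
unit clause [-4] forces x4=F; simplify:
  drop 4 from [4, -5] -> [-5]
  drop 4 from [4, -5] -> [-5]
  satisfied 1 clause(s); 4 remain; assigned so far: [2, 4]
unit clause [-5] forces x5=F; simplify:
  drop 5 from [1, 5] -> [1]
  satisfied 2 clause(s); 2 remain; assigned so far: [2, 4, 5]
unit clause [1] forces x1=T; simplify:
  satisfied 2 clause(s); 0 remain; assigned so far: [1, 2, 4, 5]

Answer: x1=T x2=F x4=F x5=F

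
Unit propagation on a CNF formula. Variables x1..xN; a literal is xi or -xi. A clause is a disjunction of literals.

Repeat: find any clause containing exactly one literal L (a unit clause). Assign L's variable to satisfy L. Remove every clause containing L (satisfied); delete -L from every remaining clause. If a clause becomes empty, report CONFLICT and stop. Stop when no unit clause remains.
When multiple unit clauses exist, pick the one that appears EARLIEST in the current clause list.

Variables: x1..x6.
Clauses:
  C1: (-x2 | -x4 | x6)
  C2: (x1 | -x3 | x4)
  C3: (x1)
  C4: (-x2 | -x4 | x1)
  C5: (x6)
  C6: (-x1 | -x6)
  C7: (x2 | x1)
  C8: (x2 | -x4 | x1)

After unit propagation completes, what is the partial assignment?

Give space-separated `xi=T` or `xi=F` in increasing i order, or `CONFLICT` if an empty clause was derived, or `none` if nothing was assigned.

Answer: CONFLICT

Derivation:
unit clause [1] forces x1=T; simplify:
  drop -1 from [-1, -6] -> [-6]
  satisfied 5 clause(s); 3 remain; assigned so far: [1]
unit clause [6] forces x6=T; simplify:
  drop -6 from [-6] -> [] (empty!)
  satisfied 2 clause(s); 1 remain; assigned so far: [1, 6]
CONFLICT (empty clause)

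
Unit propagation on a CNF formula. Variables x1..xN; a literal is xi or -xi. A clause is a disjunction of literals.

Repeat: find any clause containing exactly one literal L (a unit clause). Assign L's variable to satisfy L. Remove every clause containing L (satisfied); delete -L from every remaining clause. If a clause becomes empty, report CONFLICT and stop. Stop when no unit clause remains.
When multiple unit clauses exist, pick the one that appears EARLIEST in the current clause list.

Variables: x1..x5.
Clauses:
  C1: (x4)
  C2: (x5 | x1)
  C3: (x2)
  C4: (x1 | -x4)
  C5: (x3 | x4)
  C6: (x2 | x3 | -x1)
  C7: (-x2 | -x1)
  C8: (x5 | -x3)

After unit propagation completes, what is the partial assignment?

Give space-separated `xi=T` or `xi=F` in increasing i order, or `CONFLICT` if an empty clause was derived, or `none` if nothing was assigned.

unit clause [4] forces x4=T; simplify:
  drop -4 from [1, -4] -> [1]
  satisfied 2 clause(s); 6 remain; assigned so far: [4]
unit clause [2] forces x2=T; simplify:
  drop -2 from [-2, -1] -> [-1]
  satisfied 2 clause(s); 4 remain; assigned so far: [2, 4]
unit clause [1] forces x1=T; simplify:
  drop -1 from [-1] -> [] (empty!)
  satisfied 2 clause(s); 2 remain; assigned so far: [1, 2, 4]
CONFLICT (empty clause)

Answer: CONFLICT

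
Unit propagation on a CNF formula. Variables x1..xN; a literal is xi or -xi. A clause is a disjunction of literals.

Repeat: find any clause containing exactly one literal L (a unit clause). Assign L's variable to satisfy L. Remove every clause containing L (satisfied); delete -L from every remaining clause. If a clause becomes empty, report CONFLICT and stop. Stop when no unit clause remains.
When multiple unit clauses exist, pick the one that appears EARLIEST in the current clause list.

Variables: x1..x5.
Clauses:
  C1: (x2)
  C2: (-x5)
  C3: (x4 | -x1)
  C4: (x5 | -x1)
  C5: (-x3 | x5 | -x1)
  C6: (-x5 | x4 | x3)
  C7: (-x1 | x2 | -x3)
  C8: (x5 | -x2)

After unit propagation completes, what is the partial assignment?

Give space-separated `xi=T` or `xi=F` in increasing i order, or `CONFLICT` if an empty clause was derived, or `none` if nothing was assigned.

Answer: CONFLICT

Derivation:
unit clause [2] forces x2=T; simplify:
  drop -2 from [5, -2] -> [5]
  satisfied 2 clause(s); 6 remain; assigned so far: [2]
unit clause [-5] forces x5=F; simplify:
  drop 5 from [5, -1] -> [-1]
  drop 5 from [-3, 5, -1] -> [-3, -1]
  drop 5 from [5] -> [] (empty!)
  satisfied 2 clause(s); 4 remain; assigned so far: [2, 5]
CONFLICT (empty clause)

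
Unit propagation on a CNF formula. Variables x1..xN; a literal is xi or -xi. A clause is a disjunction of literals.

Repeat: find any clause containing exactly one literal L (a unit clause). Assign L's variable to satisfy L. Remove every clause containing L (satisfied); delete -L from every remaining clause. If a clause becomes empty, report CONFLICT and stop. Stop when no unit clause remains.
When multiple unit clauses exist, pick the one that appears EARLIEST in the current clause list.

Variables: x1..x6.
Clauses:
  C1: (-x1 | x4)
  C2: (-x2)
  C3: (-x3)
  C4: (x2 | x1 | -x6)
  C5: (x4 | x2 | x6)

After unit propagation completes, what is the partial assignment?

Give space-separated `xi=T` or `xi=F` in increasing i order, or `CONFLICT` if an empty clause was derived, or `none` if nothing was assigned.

Answer: x2=F x3=F

Derivation:
unit clause [-2] forces x2=F; simplify:
  drop 2 from [2, 1, -6] -> [1, -6]
  drop 2 from [4, 2, 6] -> [4, 6]
  satisfied 1 clause(s); 4 remain; assigned so far: [2]
unit clause [-3] forces x3=F; simplify:
  satisfied 1 clause(s); 3 remain; assigned so far: [2, 3]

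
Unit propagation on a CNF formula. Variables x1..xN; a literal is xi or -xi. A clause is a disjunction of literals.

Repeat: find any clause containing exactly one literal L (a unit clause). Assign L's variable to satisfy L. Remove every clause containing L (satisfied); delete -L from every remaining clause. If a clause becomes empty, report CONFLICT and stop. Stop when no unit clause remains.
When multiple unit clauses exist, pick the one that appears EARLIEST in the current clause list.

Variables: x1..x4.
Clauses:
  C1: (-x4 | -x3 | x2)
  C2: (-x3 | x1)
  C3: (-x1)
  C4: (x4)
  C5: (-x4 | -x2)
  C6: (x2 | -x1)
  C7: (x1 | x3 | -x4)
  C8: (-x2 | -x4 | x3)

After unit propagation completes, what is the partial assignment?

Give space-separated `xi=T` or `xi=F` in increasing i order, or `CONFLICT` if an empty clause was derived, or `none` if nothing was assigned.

Answer: CONFLICT

Derivation:
unit clause [-1] forces x1=F; simplify:
  drop 1 from [-3, 1] -> [-3]
  drop 1 from [1, 3, -4] -> [3, -4]
  satisfied 2 clause(s); 6 remain; assigned so far: [1]
unit clause [-3] forces x3=F; simplify:
  drop 3 from [3, -4] -> [-4]
  drop 3 from [-2, -4, 3] -> [-2, -4]
  satisfied 2 clause(s); 4 remain; assigned so far: [1, 3]
unit clause [4] forces x4=T; simplify:
  drop -4 from [-4, -2] -> [-2]
  drop -4 from [-4] -> [] (empty!)
  drop -4 from [-2, -4] -> [-2]
  satisfied 1 clause(s); 3 remain; assigned so far: [1, 3, 4]
CONFLICT (empty clause)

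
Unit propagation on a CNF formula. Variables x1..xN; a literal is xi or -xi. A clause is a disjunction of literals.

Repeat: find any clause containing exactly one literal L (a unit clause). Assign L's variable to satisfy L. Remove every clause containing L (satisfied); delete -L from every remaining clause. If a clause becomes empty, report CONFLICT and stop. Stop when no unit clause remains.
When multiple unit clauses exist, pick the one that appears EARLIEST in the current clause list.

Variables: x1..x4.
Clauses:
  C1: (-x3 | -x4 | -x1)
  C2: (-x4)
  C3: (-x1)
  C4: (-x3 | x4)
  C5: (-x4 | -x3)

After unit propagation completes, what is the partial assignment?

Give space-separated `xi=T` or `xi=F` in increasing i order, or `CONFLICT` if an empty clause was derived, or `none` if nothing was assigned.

unit clause [-4] forces x4=F; simplify:
  drop 4 from [-3, 4] -> [-3]
  satisfied 3 clause(s); 2 remain; assigned so far: [4]
unit clause [-1] forces x1=F; simplify:
  satisfied 1 clause(s); 1 remain; assigned so far: [1, 4]
unit clause [-3] forces x3=F; simplify:
  satisfied 1 clause(s); 0 remain; assigned so far: [1, 3, 4]

Answer: x1=F x3=F x4=F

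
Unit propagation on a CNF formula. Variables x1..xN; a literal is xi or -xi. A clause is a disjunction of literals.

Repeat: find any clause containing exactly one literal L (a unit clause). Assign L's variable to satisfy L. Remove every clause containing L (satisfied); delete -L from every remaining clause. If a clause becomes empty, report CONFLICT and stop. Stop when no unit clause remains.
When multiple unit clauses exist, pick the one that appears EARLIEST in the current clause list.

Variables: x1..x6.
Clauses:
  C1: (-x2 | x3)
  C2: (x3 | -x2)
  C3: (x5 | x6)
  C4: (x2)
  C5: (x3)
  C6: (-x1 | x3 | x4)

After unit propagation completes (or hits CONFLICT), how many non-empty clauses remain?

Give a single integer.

unit clause [2] forces x2=T; simplify:
  drop -2 from [-2, 3] -> [3]
  drop -2 from [3, -2] -> [3]
  satisfied 1 clause(s); 5 remain; assigned so far: [2]
unit clause [3] forces x3=T; simplify:
  satisfied 4 clause(s); 1 remain; assigned so far: [2, 3]

Answer: 1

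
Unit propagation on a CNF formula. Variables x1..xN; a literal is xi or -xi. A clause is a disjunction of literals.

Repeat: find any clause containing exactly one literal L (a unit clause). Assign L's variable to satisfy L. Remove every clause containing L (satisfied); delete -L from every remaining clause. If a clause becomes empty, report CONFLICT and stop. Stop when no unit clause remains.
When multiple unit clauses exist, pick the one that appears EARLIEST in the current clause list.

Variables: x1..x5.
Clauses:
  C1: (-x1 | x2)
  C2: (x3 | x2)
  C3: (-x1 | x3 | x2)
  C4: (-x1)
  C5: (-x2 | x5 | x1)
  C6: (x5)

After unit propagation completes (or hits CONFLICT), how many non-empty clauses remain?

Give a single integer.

unit clause [-1] forces x1=F; simplify:
  drop 1 from [-2, 5, 1] -> [-2, 5]
  satisfied 3 clause(s); 3 remain; assigned so far: [1]
unit clause [5] forces x5=T; simplify:
  satisfied 2 clause(s); 1 remain; assigned so far: [1, 5]

Answer: 1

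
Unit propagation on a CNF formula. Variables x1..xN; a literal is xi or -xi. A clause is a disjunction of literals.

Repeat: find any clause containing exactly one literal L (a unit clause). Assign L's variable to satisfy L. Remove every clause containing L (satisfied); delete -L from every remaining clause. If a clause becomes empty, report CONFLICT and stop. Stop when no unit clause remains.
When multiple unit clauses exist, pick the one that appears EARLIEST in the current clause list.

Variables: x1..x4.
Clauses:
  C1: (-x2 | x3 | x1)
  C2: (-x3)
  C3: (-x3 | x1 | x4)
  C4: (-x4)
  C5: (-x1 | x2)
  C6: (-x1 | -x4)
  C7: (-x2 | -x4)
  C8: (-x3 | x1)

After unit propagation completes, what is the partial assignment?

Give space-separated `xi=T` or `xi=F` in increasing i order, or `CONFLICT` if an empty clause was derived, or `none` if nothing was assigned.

unit clause [-3] forces x3=F; simplify:
  drop 3 from [-2, 3, 1] -> [-2, 1]
  satisfied 3 clause(s); 5 remain; assigned so far: [3]
unit clause [-4] forces x4=F; simplify:
  satisfied 3 clause(s); 2 remain; assigned so far: [3, 4]

Answer: x3=F x4=F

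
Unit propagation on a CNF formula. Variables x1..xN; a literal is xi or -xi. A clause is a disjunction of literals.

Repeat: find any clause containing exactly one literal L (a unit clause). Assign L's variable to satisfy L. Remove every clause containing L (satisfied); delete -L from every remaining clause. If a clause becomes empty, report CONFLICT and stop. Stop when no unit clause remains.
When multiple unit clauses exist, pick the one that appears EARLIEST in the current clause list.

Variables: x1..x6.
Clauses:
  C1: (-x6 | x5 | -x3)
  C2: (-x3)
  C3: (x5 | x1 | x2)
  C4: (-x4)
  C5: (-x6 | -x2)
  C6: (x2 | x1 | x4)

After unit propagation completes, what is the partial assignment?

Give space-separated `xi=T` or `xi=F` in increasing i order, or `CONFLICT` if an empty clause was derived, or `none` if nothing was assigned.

Answer: x3=F x4=F

Derivation:
unit clause [-3] forces x3=F; simplify:
  satisfied 2 clause(s); 4 remain; assigned so far: [3]
unit clause [-4] forces x4=F; simplify:
  drop 4 from [2, 1, 4] -> [2, 1]
  satisfied 1 clause(s); 3 remain; assigned so far: [3, 4]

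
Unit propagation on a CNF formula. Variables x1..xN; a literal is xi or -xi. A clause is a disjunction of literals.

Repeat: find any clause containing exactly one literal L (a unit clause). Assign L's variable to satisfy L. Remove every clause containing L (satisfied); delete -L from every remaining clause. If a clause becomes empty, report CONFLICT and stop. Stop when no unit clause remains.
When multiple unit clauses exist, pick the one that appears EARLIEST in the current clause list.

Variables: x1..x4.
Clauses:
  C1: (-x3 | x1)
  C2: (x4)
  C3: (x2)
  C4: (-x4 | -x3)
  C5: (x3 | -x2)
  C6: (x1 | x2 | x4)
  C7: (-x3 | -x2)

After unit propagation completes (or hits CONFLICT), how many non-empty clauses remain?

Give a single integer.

unit clause [4] forces x4=T; simplify:
  drop -4 from [-4, -3] -> [-3]
  satisfied 2 clause(s); 5 remain; assigned so far: [4]
unit clause [2] forces x2=T; simplify:
  drop -2 from [3, -2] -> [3]
  drop -2 from [-3, -2] -> [-3]
  satisfied 1 clause(s); 4 remain; assigned so far: [2, 4]
unit clause [-3] forces x3=F; simplify:
  drop 3 from [3] -> [] (empty!)
  satisfied 3 clause(s); 1 remain; assigned so far: [2, 3, 4]
CONFLICT (empty clause)

Answer: 0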